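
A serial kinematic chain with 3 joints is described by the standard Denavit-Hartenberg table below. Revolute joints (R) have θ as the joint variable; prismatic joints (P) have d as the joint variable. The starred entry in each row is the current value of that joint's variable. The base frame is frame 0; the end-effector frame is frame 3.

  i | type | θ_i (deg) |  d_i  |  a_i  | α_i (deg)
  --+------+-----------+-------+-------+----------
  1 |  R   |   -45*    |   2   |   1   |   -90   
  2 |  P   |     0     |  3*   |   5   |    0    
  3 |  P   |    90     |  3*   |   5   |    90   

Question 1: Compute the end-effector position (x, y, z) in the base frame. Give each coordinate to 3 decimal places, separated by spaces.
after link 1: o_1 = (0.7071, -0.7071, 2.0000)
after link 2: o_2 = (6.3640, -2.1213, 2.0000)
after link 3: o_3 = (8.4853, 0.0000, -3.0000)

8.485 0.000 -3.000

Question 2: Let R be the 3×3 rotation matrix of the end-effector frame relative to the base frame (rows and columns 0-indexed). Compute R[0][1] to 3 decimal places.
0.707

End-effector y-axis (col 1 of R) = (0.7071,0.7071,0.0000)
R[0][1] = 0.7071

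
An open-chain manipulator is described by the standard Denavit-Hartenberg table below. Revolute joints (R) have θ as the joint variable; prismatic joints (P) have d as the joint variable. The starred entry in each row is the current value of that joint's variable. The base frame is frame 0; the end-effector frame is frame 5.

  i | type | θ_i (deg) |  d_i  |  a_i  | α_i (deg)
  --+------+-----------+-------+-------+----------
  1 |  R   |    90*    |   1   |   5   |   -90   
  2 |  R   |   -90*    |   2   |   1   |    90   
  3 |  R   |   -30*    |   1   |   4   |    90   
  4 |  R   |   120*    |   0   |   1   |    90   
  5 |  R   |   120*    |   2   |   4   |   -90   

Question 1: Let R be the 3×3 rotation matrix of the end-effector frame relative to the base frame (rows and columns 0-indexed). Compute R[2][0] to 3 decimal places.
-0.217

End-effector x-axis (col 0 of R) = (0.8750,0.4330,-0.2165)
R[2][0] = -0.2165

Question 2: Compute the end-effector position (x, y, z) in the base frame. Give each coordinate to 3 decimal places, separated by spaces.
4.116 3.866 5.665

after link 1: o_1 = (0.0000, 5.0000, 1.0000)
after link 2: o_2 = (-2.0000, 5.0000, 2.0000)
after link 3: o_3 = (0.0000, 4.0000, 5.4641)
after link 4: o_4 = (-0.2500, 3.1340, 5.0311)
after link 5: o_5 = (4.1160, 3.8660, 5.6651)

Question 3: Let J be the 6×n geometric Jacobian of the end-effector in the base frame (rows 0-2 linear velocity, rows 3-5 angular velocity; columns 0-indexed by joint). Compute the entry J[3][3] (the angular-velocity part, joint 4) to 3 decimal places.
axis z_3 = (0.8660,-0.0000,-0.5000); lever o_n−o_3 = (4.1160,-0.1340,0.2010)
cross product → J_v[:, 3] = (-0.0670,-2.2321,-0.1160)
J_ω[:, 3] = z_3
entry J[3][3] = 0.8660

0.866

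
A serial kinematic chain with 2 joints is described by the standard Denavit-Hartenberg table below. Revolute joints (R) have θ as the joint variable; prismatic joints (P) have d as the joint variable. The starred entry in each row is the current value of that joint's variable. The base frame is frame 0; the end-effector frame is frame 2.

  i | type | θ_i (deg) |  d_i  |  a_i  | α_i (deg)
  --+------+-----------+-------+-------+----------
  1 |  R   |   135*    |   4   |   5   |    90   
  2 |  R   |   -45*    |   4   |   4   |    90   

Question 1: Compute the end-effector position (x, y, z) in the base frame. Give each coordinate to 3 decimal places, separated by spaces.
after link 1: o_1 = (-3.5355, 3.5355, 4.0000)
after link 2: o_2 = (-2.7071, 8.3640, 1.1716)

-2.707 8.364 1.172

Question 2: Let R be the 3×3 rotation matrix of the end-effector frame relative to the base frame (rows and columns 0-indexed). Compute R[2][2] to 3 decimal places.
End-effector z-axis (col 2 of R) = (0.5000,-0.5000,-0.7071)
R[2][2] = -0.7071

-0.707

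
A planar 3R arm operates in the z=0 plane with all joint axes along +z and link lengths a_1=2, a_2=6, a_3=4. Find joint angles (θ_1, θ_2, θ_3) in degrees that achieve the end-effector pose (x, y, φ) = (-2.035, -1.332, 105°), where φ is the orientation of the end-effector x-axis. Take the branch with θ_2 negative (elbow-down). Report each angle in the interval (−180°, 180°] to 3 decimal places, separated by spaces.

0.017 -120.014 -135.003

wrist centre = target − a_3·(cos φ, sin φ) = (-0.9997, -5.1957)
cos θ_2 = (27.9948−2²−6²)/(2·2·6) = -0.5002; θ_2 = -120.0144° (elbow-down)
β = atan2(-5.1957,-0.9997) = -100.8914°; ψ = atan2(-5.1954,-1.0013) = -100.9088°
θ_1 = β − ψ = 0.0174°
θ_3 = φ − θ_1 − θ_2 = -135.0030° (wrapped to (-180°,180°])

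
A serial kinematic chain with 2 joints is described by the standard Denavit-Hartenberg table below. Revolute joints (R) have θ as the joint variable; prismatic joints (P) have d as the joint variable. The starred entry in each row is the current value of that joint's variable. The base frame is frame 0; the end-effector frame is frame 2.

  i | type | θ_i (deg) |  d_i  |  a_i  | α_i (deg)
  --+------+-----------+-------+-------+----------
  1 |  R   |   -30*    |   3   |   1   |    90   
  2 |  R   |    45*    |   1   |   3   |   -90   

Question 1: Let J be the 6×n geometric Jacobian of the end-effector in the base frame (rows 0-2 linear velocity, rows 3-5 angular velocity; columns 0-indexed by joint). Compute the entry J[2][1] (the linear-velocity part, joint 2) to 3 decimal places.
axis z_1 = (-0.5000,-0.8660,0.0000); lever o_n−o_1 = (1.3371,-1.9267,2.1213)
cross product → J_v[:, 1] = (-1.8371,1.0607,2.1213)
J_ω[:, 1] = z_1
entry J[2][1] = 2.1213

2.121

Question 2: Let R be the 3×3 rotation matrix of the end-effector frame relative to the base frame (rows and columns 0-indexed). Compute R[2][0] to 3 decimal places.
0.707

End-effector x-axis (col 0 of R) = (0.6124,-0.3536,0.7071)
R[2][0] = 0.7071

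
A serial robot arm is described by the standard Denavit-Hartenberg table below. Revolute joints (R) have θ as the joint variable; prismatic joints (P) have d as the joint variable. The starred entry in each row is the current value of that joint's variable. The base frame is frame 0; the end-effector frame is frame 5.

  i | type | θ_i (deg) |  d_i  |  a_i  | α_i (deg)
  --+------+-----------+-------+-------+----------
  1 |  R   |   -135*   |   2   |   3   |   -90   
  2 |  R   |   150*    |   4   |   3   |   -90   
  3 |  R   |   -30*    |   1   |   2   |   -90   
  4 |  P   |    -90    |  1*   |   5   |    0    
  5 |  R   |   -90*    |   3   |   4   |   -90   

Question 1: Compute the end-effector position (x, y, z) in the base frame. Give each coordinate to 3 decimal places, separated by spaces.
1.673 2.329 5.562

after link 1: o_1 = (-2.1213, -2.1213, 2.0000)
after link 2: o_2 = (2.5442, -3.1126, 0.5000)
after link 3: o_3 = (4.6655, -2.4055, 0.5000)
after link 4: o_4 = (6.1271, 0.2808, 4.5801)
after link 5: o_5 = (1.6730, 2.3294, 5.5622)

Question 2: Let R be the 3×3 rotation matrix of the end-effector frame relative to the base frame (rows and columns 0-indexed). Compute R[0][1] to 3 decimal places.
0.306

End-effector y-axis (col 1 of R) = (0.3062,-0.9186,0.2500)
R[0][1] = 0.3062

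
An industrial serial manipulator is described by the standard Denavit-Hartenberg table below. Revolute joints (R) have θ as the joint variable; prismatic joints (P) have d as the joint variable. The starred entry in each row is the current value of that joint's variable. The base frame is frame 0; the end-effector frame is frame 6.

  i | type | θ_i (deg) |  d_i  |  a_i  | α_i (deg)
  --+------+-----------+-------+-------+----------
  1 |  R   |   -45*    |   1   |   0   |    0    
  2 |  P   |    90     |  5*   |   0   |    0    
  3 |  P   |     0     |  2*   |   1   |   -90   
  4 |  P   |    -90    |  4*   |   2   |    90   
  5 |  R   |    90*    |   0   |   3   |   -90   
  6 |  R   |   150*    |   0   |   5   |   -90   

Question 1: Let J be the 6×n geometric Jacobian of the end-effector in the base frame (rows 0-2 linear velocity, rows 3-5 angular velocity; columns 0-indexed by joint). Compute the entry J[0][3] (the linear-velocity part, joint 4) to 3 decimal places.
prismatic axis z_3 = (-0.7071,0.7071,0.0000)
J_v[:, 3] = z_3; J_ω[:, 3] = (0,0,0)
entry J[0][3] = -0.7071

-0.707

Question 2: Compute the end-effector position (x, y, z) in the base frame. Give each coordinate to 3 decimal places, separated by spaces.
0.587 4.363 10.000

after link 1: o_1 = (0.0000, 0.0000, 1.0000)
after link 2: o_2 = (0.0000, 0.0000, 6.0000)
after link 3: o_3 = (0.7071, 0.7071, 8.0000)
after link 4: o_4 = (-2.1213, 3.5355, 10.0000)
after link 5: o_5 = (-4.2426, 5.6569, 10.0000)
after link 6: o_6 = (0.5870, 4.3628, 10.0000)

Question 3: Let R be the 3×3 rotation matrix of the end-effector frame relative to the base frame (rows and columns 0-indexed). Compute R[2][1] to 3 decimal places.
End-effector y-axis (col 1 of R) = (0.0000,-0.0000,1.0000)
R[2][1] = 1.0000

1.000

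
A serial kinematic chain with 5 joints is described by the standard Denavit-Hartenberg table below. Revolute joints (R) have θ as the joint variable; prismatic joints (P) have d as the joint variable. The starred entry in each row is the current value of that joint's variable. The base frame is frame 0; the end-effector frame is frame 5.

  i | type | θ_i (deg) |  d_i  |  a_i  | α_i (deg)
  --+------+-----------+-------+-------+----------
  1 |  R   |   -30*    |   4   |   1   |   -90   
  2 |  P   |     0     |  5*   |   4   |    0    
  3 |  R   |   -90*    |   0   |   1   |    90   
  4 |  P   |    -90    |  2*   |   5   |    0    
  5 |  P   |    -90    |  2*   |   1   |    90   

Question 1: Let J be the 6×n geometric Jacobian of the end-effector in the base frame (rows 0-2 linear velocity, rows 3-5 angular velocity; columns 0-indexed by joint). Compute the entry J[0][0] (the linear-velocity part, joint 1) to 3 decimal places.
0.500

axis z_0 = ẑ; lever o_n−o_0 = (0.8660,-0.5000,4.0000)
cross product → J_v[:, 0] = (0.5000,0.8660,-0.0000)
J_ω[:, 0] = z_0
entry J[0][0] = 0.5000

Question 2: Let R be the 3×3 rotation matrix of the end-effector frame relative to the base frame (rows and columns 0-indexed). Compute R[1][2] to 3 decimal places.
0.866

End-effector z-axis (col 2 of R) = (0.5000,0.8660,-0.0000)
R[1][2] = 0.8660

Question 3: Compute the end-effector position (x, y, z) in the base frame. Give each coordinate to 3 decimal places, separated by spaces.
0.866 -0.500 4.000

after link 1: o_1 = (0.8660, -0.5000, 4.0000)
after link 2: o_2 = (6.8301, 1.8301, 4.0000)
after link 3: o_3 = (6.8301, 1.8301, 5.0000)
after link 4: o_4 = (2.5981, -1.5000, 5.0000)
after link 5: o_5 = (0.8660, -0.5000, 4.0000)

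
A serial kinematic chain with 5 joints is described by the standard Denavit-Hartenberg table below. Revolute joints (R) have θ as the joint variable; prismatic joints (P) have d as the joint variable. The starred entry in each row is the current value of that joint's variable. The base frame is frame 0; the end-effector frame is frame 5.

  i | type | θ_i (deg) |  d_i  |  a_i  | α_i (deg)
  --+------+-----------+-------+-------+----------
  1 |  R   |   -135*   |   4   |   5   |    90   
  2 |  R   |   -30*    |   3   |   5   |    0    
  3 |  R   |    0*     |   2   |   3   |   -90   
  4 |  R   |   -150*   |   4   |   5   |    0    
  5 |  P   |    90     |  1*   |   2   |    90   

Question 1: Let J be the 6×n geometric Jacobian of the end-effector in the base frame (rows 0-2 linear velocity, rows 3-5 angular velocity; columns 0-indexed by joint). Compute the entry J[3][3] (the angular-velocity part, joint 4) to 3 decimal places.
-0.354

axis z_3 = (-0.3536,-0.3536,0.8660); lever o_n−o_3 = (-2.7210,3.2640,5.9952)
cross product → J_v[:, 3] = (-4.9463,-0.2368,-2.1160)
J_ω[:, 3] = z_3
entry J[3][3] = -0.3536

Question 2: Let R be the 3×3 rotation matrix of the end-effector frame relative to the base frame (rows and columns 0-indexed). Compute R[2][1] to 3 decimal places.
0.866

End-effector y-axis (col 1 of R) = (-0.3536,-0.3536,0.8660)
R[2][1] = 0.8660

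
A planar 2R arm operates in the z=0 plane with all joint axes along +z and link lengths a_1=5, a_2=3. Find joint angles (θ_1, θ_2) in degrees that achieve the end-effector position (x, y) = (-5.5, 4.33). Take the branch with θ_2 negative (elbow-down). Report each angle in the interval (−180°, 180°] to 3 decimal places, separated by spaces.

163.575 -60.002

cos θ_2 = (48.9989−5²−3²)/(2·5·3) = 0.5000; θ_2 = -60.0024° (elbow-down)
β = atan2(4.3300,-5.5000) = 141.7876°; ψ = atan2(-2.5981,6.4999) = -21.7876°
θ_1 = β − ψ = 163.5752°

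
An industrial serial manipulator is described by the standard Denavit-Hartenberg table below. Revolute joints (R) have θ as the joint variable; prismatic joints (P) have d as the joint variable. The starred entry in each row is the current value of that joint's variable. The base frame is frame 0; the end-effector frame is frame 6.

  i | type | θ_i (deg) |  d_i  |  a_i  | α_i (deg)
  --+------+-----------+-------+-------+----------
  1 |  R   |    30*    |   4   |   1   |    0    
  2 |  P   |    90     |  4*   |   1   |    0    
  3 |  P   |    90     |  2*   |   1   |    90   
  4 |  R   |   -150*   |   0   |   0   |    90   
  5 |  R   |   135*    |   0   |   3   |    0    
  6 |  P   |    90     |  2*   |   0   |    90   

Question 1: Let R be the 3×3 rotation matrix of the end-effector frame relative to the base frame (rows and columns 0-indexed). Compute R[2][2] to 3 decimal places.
End-effector z-axis (col 2 of R) = (-0.8839,0.3062,0.3536)
R[2][2] = 0.3536

0.354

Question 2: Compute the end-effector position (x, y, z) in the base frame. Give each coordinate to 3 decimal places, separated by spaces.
-2.286 2.285 12.793

after link 1: o_1 = (0.8660, 0.5000, 4.0000)
after link 2: o_2 = (0.3660, 1.3660, 8.0000)
after link 3: o_3 = (-0.5000, 0.8660, 10.0000)
after link 4: o_4 = (-0.5000, 0.8660, 10.0000)
after link 5: o_5 = (-3.1517, 1.7846, 11.0607)
after link 6: o_6 = (-2.2856, 2.2846, 12.7927)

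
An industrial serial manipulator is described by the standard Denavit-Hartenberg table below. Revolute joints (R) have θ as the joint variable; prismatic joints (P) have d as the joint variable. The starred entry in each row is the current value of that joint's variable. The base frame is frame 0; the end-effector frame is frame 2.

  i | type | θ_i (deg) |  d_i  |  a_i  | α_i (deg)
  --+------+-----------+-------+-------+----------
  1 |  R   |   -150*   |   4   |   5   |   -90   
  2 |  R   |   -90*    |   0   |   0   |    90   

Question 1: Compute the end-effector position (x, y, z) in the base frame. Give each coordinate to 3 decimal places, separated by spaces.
after link 1: o_1 = (-4.3301, -2.5000, 4.0000)
after link 2: o_2 = (-4.3301, -2.5000, 4.0000)

-4.330 -2.500 4.000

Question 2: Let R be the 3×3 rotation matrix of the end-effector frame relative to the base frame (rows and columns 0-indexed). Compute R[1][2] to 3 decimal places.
End-effector z-axis (col 2 of R) = (0.8660,0.5000,0.0000)
R[1][2] = 0.5000

0.500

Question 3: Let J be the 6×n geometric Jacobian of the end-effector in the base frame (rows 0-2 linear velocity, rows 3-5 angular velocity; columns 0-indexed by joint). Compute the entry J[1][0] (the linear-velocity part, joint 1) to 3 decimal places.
-4.330

axis z_0 = ẑ; lever o_n−o_0 = (-4.3301,-2.5000,4.0000)
cross product → J_v[:, 0] = (2.5000,-4.3301,0.0000)
J_ω[:, 0] = z_0
entry J[1][0] = -4.3301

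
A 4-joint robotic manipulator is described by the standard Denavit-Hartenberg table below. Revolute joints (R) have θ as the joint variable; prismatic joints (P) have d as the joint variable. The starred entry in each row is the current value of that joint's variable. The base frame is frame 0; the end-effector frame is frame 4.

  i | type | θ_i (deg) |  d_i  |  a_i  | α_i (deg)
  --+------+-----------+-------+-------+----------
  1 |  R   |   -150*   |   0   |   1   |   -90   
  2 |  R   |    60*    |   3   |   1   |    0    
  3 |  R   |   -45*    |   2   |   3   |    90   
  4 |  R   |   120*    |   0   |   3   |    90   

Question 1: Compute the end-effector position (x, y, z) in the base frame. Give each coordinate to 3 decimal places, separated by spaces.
after link 1: o_1 = (-0.8660, -0.5000, 0.0000)
after link 2: o_2 = (0.2010, -3.3481, -0.8660)
after link 3: o_3 = (-1.3086, -6.5290, -1.6425)
after link 4: o_4 = (1.2452, -8.0546, -1.2543)

1.245 -8.055 -1.254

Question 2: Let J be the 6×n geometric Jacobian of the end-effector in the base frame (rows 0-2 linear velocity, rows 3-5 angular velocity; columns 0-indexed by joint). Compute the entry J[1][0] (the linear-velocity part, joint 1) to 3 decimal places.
1.245

axis z_0 = ẑ; lever o_n−o_0 = (1.2452,-8.0546,-1.2543)
cross product → J_v[:, 0] = (8.0546,1.2452,-0.0000)
J_ω[:, 0] = z_0
entry J[1][0] = 1.2452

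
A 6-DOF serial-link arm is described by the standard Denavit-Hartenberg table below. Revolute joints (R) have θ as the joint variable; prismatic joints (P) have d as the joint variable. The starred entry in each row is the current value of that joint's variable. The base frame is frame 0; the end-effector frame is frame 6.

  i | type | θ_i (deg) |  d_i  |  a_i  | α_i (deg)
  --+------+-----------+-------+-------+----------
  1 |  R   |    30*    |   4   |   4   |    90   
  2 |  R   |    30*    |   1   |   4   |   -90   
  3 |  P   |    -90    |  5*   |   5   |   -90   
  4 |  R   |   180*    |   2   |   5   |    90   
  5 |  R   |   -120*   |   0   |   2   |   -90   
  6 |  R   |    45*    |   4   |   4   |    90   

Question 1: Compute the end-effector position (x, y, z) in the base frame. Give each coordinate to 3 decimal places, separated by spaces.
after link 1: o_1 = (3.4641, 2.0000, 4.0000)
after link 2: o_2 = (6.9641, 2.8660, 6.0000)
after link 3: o_3 = (7.2990, -2.7141, 10.3301)
after link 4: o_4 = (6.2990, 2.4821, 11.3301)
after link 5: o_5 = (5.5000, 0.8660, 10.4641)
after link 6: o_6 = (-0.0868, 0.0075, 10.6888)

-0.087 0.007 10.689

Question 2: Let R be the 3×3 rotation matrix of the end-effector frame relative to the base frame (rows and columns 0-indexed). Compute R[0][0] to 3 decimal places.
-0.589

End-effector x-axis (col 0 of R) = (-0.5887,-0.7481,0.3062)
R[0][0] = -0.5887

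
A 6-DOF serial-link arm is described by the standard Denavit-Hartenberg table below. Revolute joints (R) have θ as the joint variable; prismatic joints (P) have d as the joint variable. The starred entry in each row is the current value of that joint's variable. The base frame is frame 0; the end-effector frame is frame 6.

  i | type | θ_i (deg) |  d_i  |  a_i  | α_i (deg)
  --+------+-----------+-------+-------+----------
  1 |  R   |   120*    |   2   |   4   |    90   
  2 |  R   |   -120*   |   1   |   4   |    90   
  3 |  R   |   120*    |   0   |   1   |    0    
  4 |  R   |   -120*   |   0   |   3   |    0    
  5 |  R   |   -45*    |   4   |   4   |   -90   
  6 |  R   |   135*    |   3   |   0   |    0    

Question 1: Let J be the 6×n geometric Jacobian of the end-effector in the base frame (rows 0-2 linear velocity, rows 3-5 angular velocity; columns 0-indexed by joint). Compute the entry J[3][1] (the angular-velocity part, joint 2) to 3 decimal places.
0.866

axis z_1 = (0.8660,0.5000,0.0000); lever o_n−o_1 = (5.5981,-7.3784,-7.9158)
cross product → J_v[:, 1] = (-3.9579,6.8553,-9.1890)
J_ω[:, 1] = z_1
entry J[3][1] = 0.8660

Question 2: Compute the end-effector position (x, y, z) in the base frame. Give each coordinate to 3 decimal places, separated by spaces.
3.598 -3.914 -5.916

after link 1: o_1 = (-2.0000, 3.4641, 2.0000)
after link 2: o_2 = (-0.1340, 2.2321, -1.4641)
after link 3: o_3 = (0.4910, 2.8816, -1.0311)
after link 4: o_4 = (1.2410, 1.5825, -3.6292)
after link 5: o_5 = (1.2307, -4.0564, -4.0787)
after link 6: o_6 = (3.5981, -3.9143, -5.9158)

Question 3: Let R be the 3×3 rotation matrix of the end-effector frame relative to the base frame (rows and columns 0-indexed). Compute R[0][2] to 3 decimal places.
0.789

End-effector z-axis (col 2 of R) = (0.7891,0.0474,-0.6124)
R[0][2] = 0.7891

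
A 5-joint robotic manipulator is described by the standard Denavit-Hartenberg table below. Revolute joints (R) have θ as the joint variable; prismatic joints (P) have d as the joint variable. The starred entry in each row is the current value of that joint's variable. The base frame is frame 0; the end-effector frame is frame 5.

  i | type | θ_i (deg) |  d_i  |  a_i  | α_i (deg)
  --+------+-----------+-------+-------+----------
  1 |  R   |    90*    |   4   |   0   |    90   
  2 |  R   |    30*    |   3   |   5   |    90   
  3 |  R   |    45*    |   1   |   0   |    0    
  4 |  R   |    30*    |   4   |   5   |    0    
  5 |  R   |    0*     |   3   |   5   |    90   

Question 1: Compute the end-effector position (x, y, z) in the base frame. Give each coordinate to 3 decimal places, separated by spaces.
after link 1: o_1 = (0.0000, 0.0000, 4.0000)
after link 2: o_2 = (3.0000, 4.3301, 6.5000)
after link 3: o_3 = (3.0000, 4.8301, 5.6340)
after link 4: o_4 = (7.8296, 7.9508, 2.8169)
after link 5: o_5 = (12.6593, 10.5716, 0.8659)

12.659 10.572 0.866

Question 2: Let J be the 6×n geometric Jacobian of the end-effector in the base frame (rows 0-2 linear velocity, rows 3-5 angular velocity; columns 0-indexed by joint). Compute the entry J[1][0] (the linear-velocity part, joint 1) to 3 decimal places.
axis z_0 = ẑ; lever o_n−o_0 = (12.6593,10.5716,0.8659)
cross product → J_v[:, 0] = (-10.5716,12.6593,0.0000)
J_ω[:, 0] = z_0
entry J[1][0] = 12.6593

12.659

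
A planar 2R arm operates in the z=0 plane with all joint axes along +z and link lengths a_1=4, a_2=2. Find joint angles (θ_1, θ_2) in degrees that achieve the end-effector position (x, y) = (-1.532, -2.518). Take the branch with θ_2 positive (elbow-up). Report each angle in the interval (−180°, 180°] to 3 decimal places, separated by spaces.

-149.993 134.995

cos θ_2 = (8.6873−4²−2²)/(2·4·2) = -0.7070; θ_2 = 134.9946° (elbow-up)
β = atan2(-2.5180,-1.5320) = -121.3171°; ψ = atan2(1.4143,2.5859) = 28.6761°
θ_1 = β − ψ = -149.9932°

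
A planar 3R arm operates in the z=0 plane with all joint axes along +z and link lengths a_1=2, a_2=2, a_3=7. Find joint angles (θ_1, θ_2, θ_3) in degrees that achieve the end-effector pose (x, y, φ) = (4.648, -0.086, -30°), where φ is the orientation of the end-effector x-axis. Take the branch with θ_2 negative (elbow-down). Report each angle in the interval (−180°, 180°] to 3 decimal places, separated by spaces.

135.009 -45.016 -119.993

wrist centre = target − a_3·(cos φ, sin φ) = (-1.4142, 3.4140)
cos θ_2 = (13.6553−2²−2²)/(2·2·2) = 0.7069; θ_2 = -45.0158° (elbow-down)
β = atan2(3.4140,-1.4142) = 112.5008°; ψ = atan2(-1.4146,3.4138) = -22.5079°
θ_1 = β − ψ = 135.0087°
θ_3 = φ − θ_1 − θ_2 = -119.9929° (wrapped to (-180°,180°])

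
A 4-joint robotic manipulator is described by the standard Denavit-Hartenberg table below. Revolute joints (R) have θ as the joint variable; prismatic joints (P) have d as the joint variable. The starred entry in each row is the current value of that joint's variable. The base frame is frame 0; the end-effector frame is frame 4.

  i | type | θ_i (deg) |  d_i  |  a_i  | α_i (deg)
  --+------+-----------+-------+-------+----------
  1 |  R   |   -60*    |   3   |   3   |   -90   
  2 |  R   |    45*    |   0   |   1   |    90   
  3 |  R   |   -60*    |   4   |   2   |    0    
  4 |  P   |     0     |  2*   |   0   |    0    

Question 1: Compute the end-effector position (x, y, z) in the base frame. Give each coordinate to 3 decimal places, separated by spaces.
2.828 -8.363 5.828

after link 1: o_1 = (1.5000, -2.5981, 3.0000)
after link 2: o_2 = (1.8536, -3.2104, 2.2929)
after link 3: o_3 = (2.1213, -7.1383, 4.4142)
after link 4: o_4 = (2.8284, -8.3631, 5.8284)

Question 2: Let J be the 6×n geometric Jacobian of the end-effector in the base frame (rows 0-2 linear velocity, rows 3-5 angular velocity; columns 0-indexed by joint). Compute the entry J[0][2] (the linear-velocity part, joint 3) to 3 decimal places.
1.478

axis z_2 = (0.3536,-0.6124,0.7071); lever o_n−o_2 = (0.9749,-5.1526,3.5355)
cross product → J_v[:, 2] = (1.4784,-0.5607,-1.2247)
J_ω[:, 2] = z_2
entry J[0][2] = 1.4784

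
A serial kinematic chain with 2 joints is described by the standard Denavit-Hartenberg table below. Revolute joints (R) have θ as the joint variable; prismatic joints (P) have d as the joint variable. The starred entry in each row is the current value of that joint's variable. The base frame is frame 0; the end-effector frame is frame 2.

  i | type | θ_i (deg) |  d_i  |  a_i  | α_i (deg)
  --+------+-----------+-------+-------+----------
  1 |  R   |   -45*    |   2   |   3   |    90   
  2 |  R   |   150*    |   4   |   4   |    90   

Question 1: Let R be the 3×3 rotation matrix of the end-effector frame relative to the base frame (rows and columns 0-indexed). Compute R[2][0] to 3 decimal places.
0.500

End-effector x-axis (col 0 of R) = (-0.6124,0.6124,0.5000)
R[2][0] = 0.5000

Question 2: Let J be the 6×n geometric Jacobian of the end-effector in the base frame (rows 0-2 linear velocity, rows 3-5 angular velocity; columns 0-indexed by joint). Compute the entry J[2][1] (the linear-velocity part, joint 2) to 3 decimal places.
-3.464

axis z_1 = (-0.7071,-0.7071,0.0000); lever o_n−o_1 = (-5.2779,-0.3789,2.0000)
cross product → J_v[:, 1] = (-1.4142,1.4142,-3.4641)
J_ω[:, 1] = z_1
entry J[2][1] = -3.4641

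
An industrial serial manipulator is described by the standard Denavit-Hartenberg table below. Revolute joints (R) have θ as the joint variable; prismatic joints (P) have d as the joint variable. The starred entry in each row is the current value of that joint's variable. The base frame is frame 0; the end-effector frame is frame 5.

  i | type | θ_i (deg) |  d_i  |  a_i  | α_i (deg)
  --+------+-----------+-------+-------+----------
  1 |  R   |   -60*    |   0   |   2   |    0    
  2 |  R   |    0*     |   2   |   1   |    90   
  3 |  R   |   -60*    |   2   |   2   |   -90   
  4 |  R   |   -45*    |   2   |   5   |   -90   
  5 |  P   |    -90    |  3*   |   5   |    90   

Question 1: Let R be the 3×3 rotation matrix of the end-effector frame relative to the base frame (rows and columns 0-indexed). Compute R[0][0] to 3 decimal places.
End-effector x-axis (col 0 of R) = (0.4330,-0.7500,0.5000)
R[0][0] = 0.4330

0.433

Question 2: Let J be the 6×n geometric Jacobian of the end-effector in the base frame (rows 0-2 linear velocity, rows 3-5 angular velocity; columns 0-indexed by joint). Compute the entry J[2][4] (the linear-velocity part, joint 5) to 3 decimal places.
prismatic axis z_4 = (0.7891,0.0474,-0.6124)
J_v[:, 4] = z_4; J_ω[:, 4] = (0,0,0)
entry J[2][4] = -0.6124

-0.612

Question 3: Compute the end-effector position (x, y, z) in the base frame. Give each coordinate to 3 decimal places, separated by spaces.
after link 1: o_1 = (1.0000, -1.7321, 0.0000)
after link 2: o_2 = (1.5000, -2.5981, 2.0000)
after link 3: o_3 = (0.2679, -4.4641, 0.2679)
after link 4: o_4 = (-1.0440, -9.2628, -1.7939)
after link 5: o_5 = (3.4885, -12.8707, -1.1310)

3.489 -12.871 -1.131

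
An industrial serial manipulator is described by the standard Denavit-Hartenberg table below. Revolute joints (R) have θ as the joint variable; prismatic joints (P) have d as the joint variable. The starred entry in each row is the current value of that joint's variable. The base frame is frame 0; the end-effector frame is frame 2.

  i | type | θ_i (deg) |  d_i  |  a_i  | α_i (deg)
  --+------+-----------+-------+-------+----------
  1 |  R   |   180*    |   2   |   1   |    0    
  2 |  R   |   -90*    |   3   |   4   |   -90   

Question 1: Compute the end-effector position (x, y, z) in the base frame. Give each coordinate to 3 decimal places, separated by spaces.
after link 1: o_1 = (-1.0000, 0.0000, 2.0000)
after link 2: o_2 = (-1.0000, 4.0000, 5.0000)

-1.000 4.000 5.000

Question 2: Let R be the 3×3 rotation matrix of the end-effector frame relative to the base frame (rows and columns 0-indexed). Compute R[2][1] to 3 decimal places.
End-effector y-axis (col 1 of R) = (-0.0000,0.0000,-1.0000)
R[2][1] = -1.0000

-1.000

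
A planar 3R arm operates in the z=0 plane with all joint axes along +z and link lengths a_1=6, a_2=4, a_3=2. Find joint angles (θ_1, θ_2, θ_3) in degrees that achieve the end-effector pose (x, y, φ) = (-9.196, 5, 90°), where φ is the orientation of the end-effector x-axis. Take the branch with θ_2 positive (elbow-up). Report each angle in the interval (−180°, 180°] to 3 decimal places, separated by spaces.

wrist centre = target − a_3·(cos φ, sin φ) = (-9.1960, 3.0000)
cos θ_2 = (93.5664−6²−4²)/(2·6·4) = 0.8660; θ_2 = 30.0067° (elbow-up)
β = atan2(3.0000,-9.1960) = 161.9322°; ψ = atan2(2.0004,9.4639) = 11.9351°
θ_1 = β − ψ = 149.9971°
θ_3 = φ − θ_1 − θ_2 = -90.0038° (wrapped to (-180°,180°])

149.997 30.007 -90.004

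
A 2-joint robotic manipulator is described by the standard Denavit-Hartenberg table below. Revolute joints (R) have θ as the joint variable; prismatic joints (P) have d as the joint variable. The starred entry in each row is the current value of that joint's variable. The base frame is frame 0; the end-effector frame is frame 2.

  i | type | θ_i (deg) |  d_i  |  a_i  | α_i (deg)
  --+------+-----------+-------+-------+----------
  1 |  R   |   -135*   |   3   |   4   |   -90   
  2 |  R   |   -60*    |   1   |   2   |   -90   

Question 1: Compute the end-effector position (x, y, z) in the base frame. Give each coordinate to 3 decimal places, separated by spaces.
after link 1: o_1 = (-2.8284, -2.8284, 3.0000)
after link 2: o_2 = (-2.8284, -4.2426, 4.7321)

-2.828 -4.243 4.732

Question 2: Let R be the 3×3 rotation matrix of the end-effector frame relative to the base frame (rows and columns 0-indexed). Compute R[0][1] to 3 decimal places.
-0.707

End-effector y-axis (col 1 of R) = (-0.7071,0.7071,-0.0000)
R[0][1] = -0.7071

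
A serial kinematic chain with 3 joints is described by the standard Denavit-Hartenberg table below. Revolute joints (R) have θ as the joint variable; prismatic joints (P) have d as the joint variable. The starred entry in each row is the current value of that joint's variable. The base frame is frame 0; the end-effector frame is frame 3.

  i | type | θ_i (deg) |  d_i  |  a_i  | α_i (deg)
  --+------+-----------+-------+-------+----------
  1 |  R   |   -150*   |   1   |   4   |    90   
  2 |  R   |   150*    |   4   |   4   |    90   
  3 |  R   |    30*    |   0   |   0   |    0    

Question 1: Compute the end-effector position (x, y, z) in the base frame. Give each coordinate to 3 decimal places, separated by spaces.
after link 1: o_1 = (-3.4641, -2.0000, 1.0000)
after link 2: o_2 = (-2.4641, 3.1962, 3.0000)
after link 3: o_3 = (-2.4641, 3.1962, 3.0000)

-2.464 3.196 3.000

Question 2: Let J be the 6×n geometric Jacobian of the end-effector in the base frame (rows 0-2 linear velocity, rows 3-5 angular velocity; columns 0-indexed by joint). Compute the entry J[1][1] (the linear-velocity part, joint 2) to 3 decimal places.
axis z_1 = (-0.5000,0.8660,0.0000); lever o_n−o_1 = (1.0000,5.1962,2.0000)
cross product → J_v[:, 1] = (1.7321,1.0000,-3.4641)
J_ω[:, 1] = z_1
entry J[1][1] = 1.0000

1.000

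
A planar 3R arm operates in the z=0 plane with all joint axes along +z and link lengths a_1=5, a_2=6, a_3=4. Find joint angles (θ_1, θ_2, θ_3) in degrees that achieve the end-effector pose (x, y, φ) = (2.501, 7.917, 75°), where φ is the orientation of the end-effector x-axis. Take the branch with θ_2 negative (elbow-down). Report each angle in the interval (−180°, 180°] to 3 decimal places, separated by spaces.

wrist centre = target − a_3·(cos φ, sin φ) = (1.4657, 4.0533)
cos θ_2 = (18.5776−5²−6²)/(2·5·6) = -0.7070; θ_2 = -134.9946° (elbow-down)
β = atan2(4.0533,1.4657) = 70.1194°; ψ = atan2(-4.2430,0.7578) = -79.8744°
θ_1 = β − ψ = 149.9938°
θ_3 = φ − θ_1 − θ_2 = 60.0009° (wrapped to (-180°,180°])

149.994 -134.995 60.001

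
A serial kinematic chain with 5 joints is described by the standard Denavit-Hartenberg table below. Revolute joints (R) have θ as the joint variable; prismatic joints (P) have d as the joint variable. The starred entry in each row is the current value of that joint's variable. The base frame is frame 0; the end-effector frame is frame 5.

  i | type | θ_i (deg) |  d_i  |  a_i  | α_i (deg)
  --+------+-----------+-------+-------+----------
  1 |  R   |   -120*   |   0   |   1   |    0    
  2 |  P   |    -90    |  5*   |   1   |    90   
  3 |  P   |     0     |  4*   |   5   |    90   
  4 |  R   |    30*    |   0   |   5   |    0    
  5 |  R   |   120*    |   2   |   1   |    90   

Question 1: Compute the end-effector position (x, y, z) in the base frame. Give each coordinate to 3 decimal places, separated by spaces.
after link 1: o_1 = (-0.5000, -0.8660, 0.0000)
after link 2: o_2 = (-1.3660, -0.3660, 5.0000)
after link 3: o_3 = (-3.6962, 5.5981, 5.0000)
after link 4: o_4 = (-6.1962, 9.9282, 5.0000)
after link 5: o_5 = (-5.1962, 9.9282, 3.0000)

-5.196 9.928 3.000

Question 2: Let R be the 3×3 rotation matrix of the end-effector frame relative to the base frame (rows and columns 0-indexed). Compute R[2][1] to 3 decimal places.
End-effector y-axis (col 1 of R) = (0.0000,0.0000,-1.0000)
R[2][1] = -1.0000

-1.000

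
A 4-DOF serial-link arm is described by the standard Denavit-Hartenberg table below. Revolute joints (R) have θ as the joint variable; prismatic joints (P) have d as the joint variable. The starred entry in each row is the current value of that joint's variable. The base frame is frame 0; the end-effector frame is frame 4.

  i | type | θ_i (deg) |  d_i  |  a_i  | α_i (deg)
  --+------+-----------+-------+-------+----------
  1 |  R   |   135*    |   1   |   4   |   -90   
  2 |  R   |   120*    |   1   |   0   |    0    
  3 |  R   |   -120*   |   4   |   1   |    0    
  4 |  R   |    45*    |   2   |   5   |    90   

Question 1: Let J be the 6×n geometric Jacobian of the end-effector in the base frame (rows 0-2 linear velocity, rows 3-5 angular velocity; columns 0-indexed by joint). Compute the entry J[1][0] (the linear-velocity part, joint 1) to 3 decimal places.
axis z_0 = ẑ; lever o_n−o_0 = (-10.9853,1.0858,-2.5355)
cross product → J_v[:, 0] = (-1.0858,-10.9853,0.0000)
J_ω[:, 0] = z_0
entry J[1][0] = -10.9853

-10.985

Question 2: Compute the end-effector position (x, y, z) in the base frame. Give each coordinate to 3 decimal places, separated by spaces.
after link 1: o_1 = (-2.8284, 2.8284, 1.0000)
after link 2: o_2 = (-3.5355, 2.1213, 1.0000)
after link 3: o_3 = (-7.0711, 0.0000, 1.0000)
after link 4: o_4 = (-10.9853, 1.0858, -2.5355)

-10.985 1.086 -2.536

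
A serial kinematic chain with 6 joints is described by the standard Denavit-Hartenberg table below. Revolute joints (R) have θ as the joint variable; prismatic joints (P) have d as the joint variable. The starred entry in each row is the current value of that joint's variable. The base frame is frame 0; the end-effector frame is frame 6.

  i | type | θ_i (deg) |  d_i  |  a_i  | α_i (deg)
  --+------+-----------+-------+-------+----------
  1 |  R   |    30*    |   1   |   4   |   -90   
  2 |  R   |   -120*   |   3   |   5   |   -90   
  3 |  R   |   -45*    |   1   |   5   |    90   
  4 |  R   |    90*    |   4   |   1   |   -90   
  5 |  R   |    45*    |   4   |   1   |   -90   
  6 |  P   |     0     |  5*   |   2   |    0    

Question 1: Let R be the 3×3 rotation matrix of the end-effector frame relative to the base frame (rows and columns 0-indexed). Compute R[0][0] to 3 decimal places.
End-effector x-axis (col 0 of R) = (0.5638,-0.2518,0.7866)
R[0][0] = 0.5638

0.564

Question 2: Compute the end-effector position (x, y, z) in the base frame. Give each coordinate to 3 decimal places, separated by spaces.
after link 1: o_1 = (3.4641, 2.0000, 1.0000)
after link 2: o_2 = (-0.2010, 3.3481, 5.3301)
after link 3: o_3 = (-2.7497, 5.9591, 8.8920)
after link 4: o_4 = (-2.1891, 9.5487, 6.9425)
after link 5: o_5 = (1.0137, 7.5545, 5.2796)
after link 6: o_6 = (-0.3429, 2.7298, 7.2500)

-0.343 2.730 7.250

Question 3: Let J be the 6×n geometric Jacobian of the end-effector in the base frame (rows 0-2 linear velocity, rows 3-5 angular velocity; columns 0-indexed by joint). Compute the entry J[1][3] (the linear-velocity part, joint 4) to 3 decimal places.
-1.552

axis z_3 = (-0.0474,0.7891,-0.6124); lever o_n−o_3 = (2.4068,-3.2292,-1.6420)
cross product → J_v[:, 3] = (-3.2733,-1.5516,-1.7463)
J_ω[:, 3] = z_3
entry J[1][3] = -1.5516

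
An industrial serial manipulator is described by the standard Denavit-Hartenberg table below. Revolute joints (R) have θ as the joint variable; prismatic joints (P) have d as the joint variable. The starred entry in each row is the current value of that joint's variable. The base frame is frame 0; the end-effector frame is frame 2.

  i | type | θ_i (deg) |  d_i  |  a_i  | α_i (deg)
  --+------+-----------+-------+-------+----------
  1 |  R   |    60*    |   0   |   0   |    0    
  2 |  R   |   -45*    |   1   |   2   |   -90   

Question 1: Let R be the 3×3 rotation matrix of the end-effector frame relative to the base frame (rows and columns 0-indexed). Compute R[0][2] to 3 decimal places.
End-effector z-axis (col 2 of R) = (-0.2588,0.9659,0.0000)
R[0][2] = -0.2588

-0.259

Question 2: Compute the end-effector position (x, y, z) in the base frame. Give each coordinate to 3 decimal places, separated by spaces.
1.932 0.518 1.000

after link 1: o_1 = (0.0000, 0.0000, 0.0000)
after link 2: o_2 = (1.9319, 0.5176, 1.0000)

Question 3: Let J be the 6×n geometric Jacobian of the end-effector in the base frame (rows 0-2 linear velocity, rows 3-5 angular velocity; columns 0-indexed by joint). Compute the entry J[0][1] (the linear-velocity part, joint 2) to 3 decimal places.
-0.518

axis z_1 = (0.0000,0.0000,1.0000); lever o_n−o_1 = (1.9319,0.5176,1.0000)
cross product → J_v[:, 1] = (-0.5176,1.9319,0.0000)
J_ω[:, 1] = z_1
entry J[0][1] = -0.5176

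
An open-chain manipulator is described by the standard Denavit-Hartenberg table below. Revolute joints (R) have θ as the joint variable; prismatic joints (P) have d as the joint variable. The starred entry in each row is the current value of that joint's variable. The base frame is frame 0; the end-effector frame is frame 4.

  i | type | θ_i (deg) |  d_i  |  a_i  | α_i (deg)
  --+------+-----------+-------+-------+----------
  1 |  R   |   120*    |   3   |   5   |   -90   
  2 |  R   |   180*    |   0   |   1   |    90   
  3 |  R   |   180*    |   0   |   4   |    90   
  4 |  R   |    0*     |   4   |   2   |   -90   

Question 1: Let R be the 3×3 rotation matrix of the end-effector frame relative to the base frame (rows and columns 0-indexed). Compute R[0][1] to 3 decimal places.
0.866

End-effector y-axis (col 1 of R) = (0.8660,0.5000,-0.0000)
R[0][1] = 0.8660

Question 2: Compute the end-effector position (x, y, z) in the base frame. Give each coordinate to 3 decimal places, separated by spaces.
after link 1: o_1 = (-2.5000, 4.3301, 3.0000)
after link 2: o_2 = (-2.0000, 3.4641, 3.0000)
after link 3: o_3 = (-4.0000, 6.9282, 3.0000)
after link 4: o_4 = (-8.4641, 6.6603, 3.0000)

-8.464 6.660 3.000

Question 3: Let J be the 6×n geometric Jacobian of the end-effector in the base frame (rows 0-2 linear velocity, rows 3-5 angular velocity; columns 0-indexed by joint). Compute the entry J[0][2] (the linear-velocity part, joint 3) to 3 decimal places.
axis z_2 = (-0.0000,0.0000,-1.0000); lever o_n−o_2 = (-6.4641,3.1962,0.0000)
cross product → J_v[:, 2] = (3.1962,6.4641,-0.0000)
J_ω[:, 2] = z_2
entry J[0][2] = 3.1962

3.196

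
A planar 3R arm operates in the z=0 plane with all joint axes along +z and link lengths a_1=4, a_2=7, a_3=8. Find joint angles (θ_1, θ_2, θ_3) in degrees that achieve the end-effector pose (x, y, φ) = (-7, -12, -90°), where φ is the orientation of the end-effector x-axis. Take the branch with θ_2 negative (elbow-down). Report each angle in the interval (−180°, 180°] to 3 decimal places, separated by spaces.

-90.000 -90.000 90.000

wrist centre = target − a_3·(cos φ, sin φ) = (-7.0000, -4.0000)
cos θ_2 = (65.0000−4²−7²)/(2·4·7) = 0.0000; θ_2 = -90.0000° (elbow-down)
β = atan2(-4.0000,-7.0000) = -150.2551°; ψ = atan2(-7.0000,4.0000) = -60.2551°
θ_1 = β − ψ = -90.0000°
θ_3 = φ − θ_1 − θ_2 = 90.0000° (wrapped to (-180°,180°])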